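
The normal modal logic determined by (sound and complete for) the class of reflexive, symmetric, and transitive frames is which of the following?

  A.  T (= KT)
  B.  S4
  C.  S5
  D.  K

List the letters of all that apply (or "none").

(A) T (= KT) is determined by the class of reflexive frames.
(B) S4 is determined by the class of reflexive and transitive frames.
(C) S5 is determined by exactly this class.
(D) K is determined by the class of arbitrary frames.

C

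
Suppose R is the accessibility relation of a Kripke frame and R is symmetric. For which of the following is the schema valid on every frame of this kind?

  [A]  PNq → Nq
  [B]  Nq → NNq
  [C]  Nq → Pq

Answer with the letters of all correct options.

none

(A) the dual of axiom 5: valid iff R is euclidean. Such an R need not be euclidean — not valid.
(B) axiom 4: valid iff R is transitive. Such an R need not be transitive — not valid.
(C) Nq → Pq (axiom D) characterises the serial frames. Such an R need not be serial — not valid.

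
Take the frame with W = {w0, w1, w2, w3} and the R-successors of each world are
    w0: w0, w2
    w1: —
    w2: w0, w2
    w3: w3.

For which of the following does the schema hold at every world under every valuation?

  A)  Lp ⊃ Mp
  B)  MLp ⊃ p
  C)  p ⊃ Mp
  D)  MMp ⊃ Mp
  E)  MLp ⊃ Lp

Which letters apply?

B, D, E

R is not reflexive: not w1 R w1.
R is symmetric: every R-edge is matched by its reverse.
R is transitive: R is closed under composition.
R is euclidean: any two R-successors of the same world are R-related.
R is not serial: w1 has no R-successor.
(A) Lp ⊃ Mp is axiom D; it is valid on a frame exactly when R is serial. R is not serial, so not valid.
(B) MLp ⊃ p is the dual of axiom B, which corresponds to symmetry. R is symmetric — valid.
(C) p ⊃ Mp (the dual of axiom T) characterises the reflexive frames. R is not reflexive — not valid.
(D) the dual of axiom 4: valid iff R is transitive. R is transitive — valid.
(E) MLp ⊃ Lp is the dual of axiom 5, which corresponds to the euclidean property. R is euclidean — valid.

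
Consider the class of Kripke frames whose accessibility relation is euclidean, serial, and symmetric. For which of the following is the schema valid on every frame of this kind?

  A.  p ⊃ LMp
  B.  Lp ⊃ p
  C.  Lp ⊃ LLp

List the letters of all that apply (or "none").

A, B, C

Serial, symmetric and euclidean together give transitive (from symmetry + euclidean) and then reflexive; the relation is an equivalence.
(A) p ⊃ LMp (axiom B) characterises the symmetric frames. Every such R is symmetric — valid.
(B) Lp ⊃ p is axiom T; it is valid on a frame exactly when R is reflexive. Every such R is reflexive, so valid.
(C) axiom 4: valid iff R is transitive. Every such R is transitive — valid.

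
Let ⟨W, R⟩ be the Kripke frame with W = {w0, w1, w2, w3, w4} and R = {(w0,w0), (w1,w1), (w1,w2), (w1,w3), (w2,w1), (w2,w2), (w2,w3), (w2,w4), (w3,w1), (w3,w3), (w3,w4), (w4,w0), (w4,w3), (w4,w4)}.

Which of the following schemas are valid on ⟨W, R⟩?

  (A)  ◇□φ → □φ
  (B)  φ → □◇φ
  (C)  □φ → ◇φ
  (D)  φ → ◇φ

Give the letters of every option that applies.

C, D

R is reflexive: each world relates to itself.
R is not symmetric: w2 R w3 but not w3 R w2.
R is not euclidean: w1 R w3 and w1 R w2 but not w3 R w2.
R is serial: every world has an R-successor.
(A) the dual of axiom 5: valid iff R is euclidean. R is not euclidean — not valid.
(B) φ → □◇φ is axiom B, which corresponds to symmetry. R is not symmetric — not valid.
(C) □φ → ◇φ is axiom D, which corresponds to seriality. R is serial — valid.
(D) φ → ◇φ is the dual of axiom T, which corresponds to reflexivity. R is reflexive — valid.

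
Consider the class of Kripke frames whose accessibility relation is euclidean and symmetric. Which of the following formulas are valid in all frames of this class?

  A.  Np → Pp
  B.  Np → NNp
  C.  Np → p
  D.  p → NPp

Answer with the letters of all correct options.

A symmetric euclidean relation is transitive (uRv and vRw give vRu by symmetry, then uRw by the euclidean condition, applied at v).
(A) Np → Pp is axiom D; it is valid on a frame exactly when R is serial. Such an R need not be serial, so not valid.
(B) axiom 4: valid iff R is transitive. Every such R is transitive — valid.
(C) axiom T: valid iff R is reflexive. Such an R need not be reflexive — not valid.
(D) p → NPp is axiom B; it is valid on a frame exactly when R is symmetric. Every such R is symmetric, so valid.

B, D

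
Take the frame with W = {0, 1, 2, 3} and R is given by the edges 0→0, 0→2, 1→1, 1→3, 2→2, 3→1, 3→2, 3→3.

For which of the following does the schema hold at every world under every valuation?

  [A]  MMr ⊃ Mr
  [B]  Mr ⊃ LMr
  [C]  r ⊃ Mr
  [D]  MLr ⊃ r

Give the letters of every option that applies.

C

R is reflexive: each world relates to itself.
R is not symmetric: 0 R 2 but not 2 R 0.
R is not transitive: 1 R 3 and 3 R 2 but not 1 R 2.
R is not euclidean: 0 R 2 and 0 R 0 but not 2 R 0.
(A) MMr ⊃ Mr (the dual of axiom 4) characterises the transitive frames. R is not transitive — not valid.
(B) axiom 5: valid iff R is euclidean. R is not euclidean — not valid.
(C) r ⊃ Mr is the dual of axiom T; it is valid on a frame exactly when R is reflexive. R is reflexive, so valid.
(D) MLr ⊃ r is the dual of axiom B; it is valid on a frame exactly when R is symmetric. R is not symmetric, so not valid.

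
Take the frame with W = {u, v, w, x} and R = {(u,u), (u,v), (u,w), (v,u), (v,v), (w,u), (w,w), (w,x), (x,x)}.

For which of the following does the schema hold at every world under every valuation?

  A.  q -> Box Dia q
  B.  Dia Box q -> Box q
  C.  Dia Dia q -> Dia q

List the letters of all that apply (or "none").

none

R is not symmetric: w R x but not x R w.
R is not transitive: u R w and w R x but not u R x.
R is not euclidean: u R v and u R w but not v R w.
(A) q -> Box Dia q is axiom B, which corresponds to symmetry. R is not symmetric — not valid.
(B) Dia Box q -> Box q is the dual of axiom 5, which corresponds to the euclidean property. R is not euclidean — not valid.
(C) Dia Dia q -> Dia q is the dual of axiom 4, which corresponds to transitivity. R is not transitive — not valid.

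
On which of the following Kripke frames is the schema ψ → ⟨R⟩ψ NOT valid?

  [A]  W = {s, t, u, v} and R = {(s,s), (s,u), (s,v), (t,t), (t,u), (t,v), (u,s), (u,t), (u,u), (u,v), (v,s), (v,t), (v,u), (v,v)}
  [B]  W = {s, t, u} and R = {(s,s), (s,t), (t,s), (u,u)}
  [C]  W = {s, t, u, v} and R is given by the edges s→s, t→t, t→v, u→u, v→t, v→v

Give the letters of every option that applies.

The schema ψ → ⟨R⟩ψ is the dual of axiom T; it is valid on a frame iff R is reflexive.
(A) R is reflexive (each world relates to itself), so the schema is valid here.
(B) R is not reflexive (not t R t), so the schema fails here.
(C) R is reflexive (each world relates to itself), so the schema is valid here.

B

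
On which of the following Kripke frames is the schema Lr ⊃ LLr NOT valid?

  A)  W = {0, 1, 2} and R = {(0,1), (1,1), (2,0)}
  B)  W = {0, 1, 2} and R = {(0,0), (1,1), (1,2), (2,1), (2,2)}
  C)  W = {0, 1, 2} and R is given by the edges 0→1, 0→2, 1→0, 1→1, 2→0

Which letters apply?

A, C

The schema Lr ⊃ LLr is axiom 4; it is valid on a frame iff R is transitive.
(A) R is not transitive (2 R 0 and 0 R 1 but not 2 R 1), so the schema fails here.
(B) R is transitive (R is closed under composition), so the schema is valid here.
(C) R is not transitive (0 R 1 and 1 R 0 but not 0 R 0), so the schema fails here.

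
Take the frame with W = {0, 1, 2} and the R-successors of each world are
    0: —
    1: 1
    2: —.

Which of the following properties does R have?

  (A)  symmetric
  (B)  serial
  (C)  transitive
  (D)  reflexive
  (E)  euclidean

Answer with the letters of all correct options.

A, C, E

(A) symmetric: every R-edge is matched by its reverse.
(B) not serial: 0 has no R-successor.
(C) transitive: R is closed under composition.
(D) not reflexive: not 0 R 0.
(E) euclidean: any two R-successors of the same world are R-related.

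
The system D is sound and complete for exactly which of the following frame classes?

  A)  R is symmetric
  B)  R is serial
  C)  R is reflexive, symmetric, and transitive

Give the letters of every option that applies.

B

(A) this class determines KB, not D.
(B) D is sound and complete for exactly this class.
(C) this class determines S5, not D.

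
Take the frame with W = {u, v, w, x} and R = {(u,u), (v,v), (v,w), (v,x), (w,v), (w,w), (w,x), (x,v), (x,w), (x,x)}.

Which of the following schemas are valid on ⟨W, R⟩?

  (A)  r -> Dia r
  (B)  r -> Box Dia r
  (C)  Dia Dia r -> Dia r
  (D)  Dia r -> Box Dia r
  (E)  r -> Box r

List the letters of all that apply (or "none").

R is reflexive: each world relates to itself.
R is symmetric: every R-edge is matched by its reverse.
R is transitive: R is closed under composition.
R is euclidean: any two R-successors of the same world are R-related.
R is not a subset of the identity: v R w with v ≠ w.
(A) r -> Dia r (the dual of axiom T) characterises the reflexive frames. R is reflexive — valid.
(B) r -> Box Dia r is axiom B; it is valid on a frame exactly when R is symmetric. R is symmetric, so valid.
(C) Dia Dia r -> Dia r is the dual of axiom 4; it is valid on a frame exactly when R is transitive. R is transitive, so valid.
(D) Dia r -> Box Dia r is axiom 5, which corresponds to the euclidean property. R is euclidean — valid.
(E) r -> Box r is equivalent to ◇p→p; it holds exactly when R ⊆ identity. Here R ⊄ identity — not valid.

A, B, C, D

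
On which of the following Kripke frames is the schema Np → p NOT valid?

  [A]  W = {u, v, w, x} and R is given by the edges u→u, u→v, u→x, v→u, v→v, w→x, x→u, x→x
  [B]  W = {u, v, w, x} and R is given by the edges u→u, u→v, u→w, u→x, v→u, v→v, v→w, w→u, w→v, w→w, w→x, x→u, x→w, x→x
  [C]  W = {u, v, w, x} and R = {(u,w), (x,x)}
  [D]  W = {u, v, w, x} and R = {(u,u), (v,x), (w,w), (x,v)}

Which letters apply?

The schema Np → p is axiom T; it is valid on a frame iff R is reflexive.
(A) R is not reflexive (not w R w), so the schema fails here.
(B) R is reflexive (each world relates to itself), so the schema is valid here.
(C) R is not reflexive (not u R u), so the schema fails here.
(D) R is not reflexive (not v R v), so the schema fails here.

A, C, D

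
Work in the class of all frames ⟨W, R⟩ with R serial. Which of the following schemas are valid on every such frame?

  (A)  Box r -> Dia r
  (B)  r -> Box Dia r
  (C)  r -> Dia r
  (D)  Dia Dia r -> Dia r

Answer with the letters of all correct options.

A

(A) Box r -> Dia r (axiom D) characterises the serial frames. Every such R is serial — valid.
(B) r -> Box Dia r (axiom B) characterises the symmetric frames. Such an R need not be symmetric — not valid.
(C) r -> Dia r is the dual of axiom T; it is valid on a frame exactly when R is reflexive. Such an R need not be reflexive, so not valid.
(D) Dia Dia r -> Dia r (the dual of axiom 4) characterises the transitive frames. Such an R need not be transitive — not valid.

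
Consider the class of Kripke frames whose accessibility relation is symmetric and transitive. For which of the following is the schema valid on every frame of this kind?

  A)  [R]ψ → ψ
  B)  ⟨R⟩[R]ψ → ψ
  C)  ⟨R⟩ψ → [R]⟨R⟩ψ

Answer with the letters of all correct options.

A symmetric transitive relation is euclidean (uRv and uRw give vRu by symmetry, then vRw by transitivity).
(A) axiom T: valid iff R is reflexive. Such an R need not be reflexive — not valid.
(B) ⟨R⟩[R]ψ → ψ is the dual of axiom B, which corresponds to symmetry. Every such R is symmetric — valid.
(C) ⟨R⟩ψ → [R]⟨R⟩ψ is axiom 5; it is valid on a frame exactly when R is euclidean. Every such R is euclidean, so valid.

B, C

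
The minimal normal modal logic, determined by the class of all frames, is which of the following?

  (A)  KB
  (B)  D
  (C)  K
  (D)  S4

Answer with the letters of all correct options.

(A) KB is determined by the class of symmetric frames.
(B) D is determined by the class of serial frames.
(C) K is determined by exactly this class.
(D) S4 is determined by the class of reflexive and transitive frames.

C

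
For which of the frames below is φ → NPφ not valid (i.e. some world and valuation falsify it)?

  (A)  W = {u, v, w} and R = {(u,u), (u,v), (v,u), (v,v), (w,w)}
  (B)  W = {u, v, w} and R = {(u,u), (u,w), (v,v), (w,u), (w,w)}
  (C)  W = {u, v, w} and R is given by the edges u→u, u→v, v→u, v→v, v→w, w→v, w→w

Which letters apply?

none

The schema φ → NPφ is axiom B; it is valid on a frame iff R is symmetric.
(A) R is symmetric (every R-edge is matched by its reverse), so the schema is valid here.
(B) R is symmetric (every R-edge is matched by its reverse), so the schema is valid here.
(C) R is symmetric (every R-edge is matched by its reverse), so the schema is valid here.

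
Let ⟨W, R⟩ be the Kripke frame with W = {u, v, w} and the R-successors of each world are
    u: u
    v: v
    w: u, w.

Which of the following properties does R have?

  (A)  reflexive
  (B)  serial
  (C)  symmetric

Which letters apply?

(A) reflexive: each world relates to itself.
(B) serial: every world has an R-successor.
(C) not symmetric: w R u but not u R w.

A, B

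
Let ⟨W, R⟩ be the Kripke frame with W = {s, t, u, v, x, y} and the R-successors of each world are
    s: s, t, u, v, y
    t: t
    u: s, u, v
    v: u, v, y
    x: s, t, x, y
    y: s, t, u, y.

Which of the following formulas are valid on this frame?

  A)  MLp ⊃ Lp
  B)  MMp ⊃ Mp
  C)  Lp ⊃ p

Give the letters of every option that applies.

R is reflexive: each world relates to itself.
R is not transitive: u R s and s R t but not u R t.
R is not euclidean: s R t and s R s but not t R s.
(A) MLp ⊃ Lp (the dual of axiom 5) characterises the euclidean frames. R is not euclidean — not valid.
(B) MMp ⊃ Mp (the dual of axiom 4) characterises the transitive frames. R is not transitive — not valid.
(C) Lp ⊃ p is axiom T; it is valid on a frame exactly when R is reflexive. R is reflexive, so valid.

C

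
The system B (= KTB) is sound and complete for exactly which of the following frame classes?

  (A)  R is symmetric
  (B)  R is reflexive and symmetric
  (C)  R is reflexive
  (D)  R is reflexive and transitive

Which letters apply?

B

(A) this class determines KB, not B (= KTB).
(B) B (= KTB) is sound and complete for exactly this class.
(C) this class determines T (= KT), not B (= KTB).
(D) this class determines S4, not B (= KTB).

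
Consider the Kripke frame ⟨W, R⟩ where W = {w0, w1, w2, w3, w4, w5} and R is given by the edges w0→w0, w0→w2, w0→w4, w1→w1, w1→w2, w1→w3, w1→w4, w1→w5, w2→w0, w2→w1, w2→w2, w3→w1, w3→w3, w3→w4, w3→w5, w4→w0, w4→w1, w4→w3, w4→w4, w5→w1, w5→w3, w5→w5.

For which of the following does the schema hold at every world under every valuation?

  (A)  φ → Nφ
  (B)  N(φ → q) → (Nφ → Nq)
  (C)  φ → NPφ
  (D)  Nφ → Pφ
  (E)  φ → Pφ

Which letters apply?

B, C, D, E

R is reflexive: each world relates to itself.
R is symmetric: every R-edge is matched by its reverse.
R is serial: every world has an R-successor.
R is not a subset of the identity: w0 R w2 with w0 ≠ w2.
(A) φ → Nφ (equivalent to ◇p→p) corresponds to R being a subset of the identity. Here R ⊄ identity, so not valid.
(B) this is just K, valid on every normal frame.
(C) φ → NPφ (axiom B) characterises the symmetric frames. R is symmetric — valid.
(D) Nφ → Pφ is axiom D, which corresponds to seriality. R is serial — valid.
(E) φ → Pφ is the dual of axiom T; it is valid on a frame exactly when R is reflexive. R is reflexive, so valid.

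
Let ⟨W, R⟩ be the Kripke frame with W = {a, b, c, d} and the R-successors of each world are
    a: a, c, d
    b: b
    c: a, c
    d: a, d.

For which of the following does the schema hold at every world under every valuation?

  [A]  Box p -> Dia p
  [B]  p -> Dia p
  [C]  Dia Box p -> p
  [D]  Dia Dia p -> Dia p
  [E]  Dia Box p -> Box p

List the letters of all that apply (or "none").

A, B, C

R is reflexive: each world relates to itself.
R is symmetric: every R-edge is matched by its reverse.
R is not transitive: c R a and a R d but not c R d.
R is not euclidean: a R c and a R d but not c R d.
R is serial: every world has an R-successor.
(A) Box p -> Dia p is axiom D; it is valid on a frame exactly when R is serial. R is serial, so valid.
(B) p -> Dia p is the dual of axiom T, which corresponds to reflexivity. R is reflexive — valid.
(C) Dia Box p -> p is the dual of axiom B, which corresponds to symmetry. R is symmetric — valid.
(D) Dia Dia p -> Dia p is the dual of axiom 4; it is valid on a frame exactly when R is transitive. R is not transitive, so not valid.
(E) Dia Box p -> Box p (the dual of axiom 5) characterises the euclidean frames. R is not euclidean — not valid.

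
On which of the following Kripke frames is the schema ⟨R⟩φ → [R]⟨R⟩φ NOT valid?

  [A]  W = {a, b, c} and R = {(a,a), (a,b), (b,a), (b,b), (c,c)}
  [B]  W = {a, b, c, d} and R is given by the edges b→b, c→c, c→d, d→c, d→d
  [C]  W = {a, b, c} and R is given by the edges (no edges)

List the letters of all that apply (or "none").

none

The schema ⟨R⟩φ → [R]⟨R⟩φ is axiom 5; it is valid on a frame iff R is euclidean.
(A) R is euclidean (any two R-successors of the same world are R-related), so the schema is valid here.
(B) R is euclidean (any two R-successors of the same world are R-related), so the schema is valid here.
(C) R is euclidean (any two R-successors of the same world are R-related), so the schema is valid here.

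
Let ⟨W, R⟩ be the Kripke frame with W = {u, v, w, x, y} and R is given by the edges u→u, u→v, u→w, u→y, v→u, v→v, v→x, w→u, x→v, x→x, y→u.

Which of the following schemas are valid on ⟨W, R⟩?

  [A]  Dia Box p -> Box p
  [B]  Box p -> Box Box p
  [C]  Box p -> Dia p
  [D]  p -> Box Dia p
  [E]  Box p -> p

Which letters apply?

C, D

R is not reflexive: not w R w.
R is symmetric: every R-edge is matched by its reverse.
R is not transitive: u R v and v R x but not u R x.
R is not euclidean: u R v and u R w but not v R w.
R is serial: every world has an R-successor.
(A) Dia Box p -> Box p (the dual of axiom 5) characterises the euclidean frames. R is not euclidean — not valid.
(B) Box p -> Box Box p (axiom 4) characterises the transitive frames. R is not transitive — not valid.
(C) Box p -> Dia p (axiom D) characterises the serial frames. R is serial — valid.
(D) axiom B: valid iff R is symmetric. R is symmetric — valid.
(E) Box p -> p (axiom T) characterises the reflexive frames. R is not reflexive — not valid.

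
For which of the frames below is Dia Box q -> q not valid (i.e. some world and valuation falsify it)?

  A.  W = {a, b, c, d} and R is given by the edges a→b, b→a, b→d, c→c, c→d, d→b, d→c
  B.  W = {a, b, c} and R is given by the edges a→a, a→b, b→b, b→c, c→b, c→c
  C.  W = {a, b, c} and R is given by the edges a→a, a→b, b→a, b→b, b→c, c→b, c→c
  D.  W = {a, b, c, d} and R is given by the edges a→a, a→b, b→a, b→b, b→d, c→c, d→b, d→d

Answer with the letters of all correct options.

The schema Dia Box q -> q is the dual of axiom B; it is valid on a frame iff R is symmetric.
(A) R is symmetric (every R-edge is matched by its reverse), so the schema is valid here.
(B) R is not symmetric (a R b but not b R a), so the schema fails here.
(C) R is symmetric (every R-edge is matched by its reverse), so the schema is valid here.
(D) R is symmetric (every R-edge is matched by its reverse), so the schema is valid here.

B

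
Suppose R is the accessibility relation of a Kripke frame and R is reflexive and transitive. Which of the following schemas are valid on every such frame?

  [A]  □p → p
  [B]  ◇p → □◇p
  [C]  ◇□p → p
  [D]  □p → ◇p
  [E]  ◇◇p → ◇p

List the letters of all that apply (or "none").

A, D, E

Reflexive relations are serial.
(A) □p → p is axiom T, which corresponds to reflexivity. Every such R is reflexive — valid.
(B) ◇p → □◇p (axiom 5) characterises the euclidean frames. Such an R need not be euclidean — not valid.
(C) ◇□p → p is the dual of axiom B; it is valid on a frame exactly when R is symmetric. Such an R need not be symmetric, so not valid.
(D) □p → ◇p is axiom D; it is valid on a frame exactly when R is serial. Every such R is serial, so valid.
(E) ◇◇p → ◇p is the dual of axiom 4; it is valid on a frame exactly when R is transitive. Every such R is transitive, so valid.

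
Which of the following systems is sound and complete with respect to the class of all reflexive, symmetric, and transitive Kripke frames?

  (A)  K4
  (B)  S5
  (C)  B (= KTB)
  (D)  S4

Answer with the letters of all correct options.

B

(A) K4 is determined by the class of transitive frames.
(B) S5 is determined by exactly this class.
(C) B (= KTB) is determined by the class of reflexive and symmetric frames.
(D) S4 is determined by the class of reflexive and transitive frames.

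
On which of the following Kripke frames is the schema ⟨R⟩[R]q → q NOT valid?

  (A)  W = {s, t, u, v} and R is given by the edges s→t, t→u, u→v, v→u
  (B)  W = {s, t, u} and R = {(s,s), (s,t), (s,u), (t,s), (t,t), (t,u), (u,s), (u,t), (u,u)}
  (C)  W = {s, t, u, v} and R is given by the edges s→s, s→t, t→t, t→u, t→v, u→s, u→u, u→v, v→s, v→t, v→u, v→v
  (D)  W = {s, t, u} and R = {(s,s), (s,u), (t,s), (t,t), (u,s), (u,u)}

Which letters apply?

The schema ⟨R⟩[R]q → q is the dual of axiom B; it is valid on a frame iff R is symmetric.
(A) R is not symmetric (s R t but not t R s), so the schema fails here.
(B) R is symmetric (every R-edge is matched by its reverse), so the schema is valid here.
(C) R is not symmetric (s R t but not t R s), so the schema fails here.
(D) R is not symmetric (t R s but not s R t), so the schema fails here.

A, C, D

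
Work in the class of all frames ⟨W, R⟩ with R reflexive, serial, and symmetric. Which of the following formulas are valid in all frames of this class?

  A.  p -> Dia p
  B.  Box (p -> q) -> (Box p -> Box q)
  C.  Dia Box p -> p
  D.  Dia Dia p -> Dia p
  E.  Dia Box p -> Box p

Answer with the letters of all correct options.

A, B, C

(A) p -> Dia p is the dual of axiom T, which corresponds to reflexivity. Every such R is reflexive — valid.
(B) Box (p -> q) -> (Box p -> Box q) is the K axiom; it holds on all frames — valid.
(C) the dual of axiom B: valid iff R is symmetric. Every such R is symmetric — valid.
(D) Dia Dia p -> Dia p (the dual of axiom 4) characterises the transitive frames. Such an R need not be transitive — not valid.
(E) Dia Box p -> Box p is the dual of axiom 5, which corresponds to the euclidean property. Such an R need not be euclidean — not valid.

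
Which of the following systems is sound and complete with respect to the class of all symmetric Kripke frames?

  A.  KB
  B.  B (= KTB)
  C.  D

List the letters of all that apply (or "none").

(A) KB is determined by exactly this class.
(B) B (= KTB) is determined by the class of reflexive and symmetric frames.
(C) D is determined by the class of serial frames.

A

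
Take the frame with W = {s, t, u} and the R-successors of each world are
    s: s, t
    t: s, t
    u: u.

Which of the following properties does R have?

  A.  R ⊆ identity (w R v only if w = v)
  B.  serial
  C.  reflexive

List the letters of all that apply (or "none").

B, C

(A) not ⊆ identity: s R t with s ≠ t.
(B) serial: every world has an R-successor.
(C) reflexive: each world relates to itself.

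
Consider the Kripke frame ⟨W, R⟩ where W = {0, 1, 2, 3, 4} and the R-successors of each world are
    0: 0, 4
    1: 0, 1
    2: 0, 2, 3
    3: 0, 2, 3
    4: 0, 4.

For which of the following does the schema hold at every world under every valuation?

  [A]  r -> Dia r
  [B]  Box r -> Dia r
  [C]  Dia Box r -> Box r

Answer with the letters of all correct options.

A, B

R is reflexive: each world relates to itself.
R is not euclidean: 1 R 0 and 1 R 1 but not 0 R 1.
R is serial: every world has an R-successor.
(A) r -> Dia r is the dual of axiom T, which corresponds to reflexivity. R is reflexive — valid.
(B) Box r -> Dia r is axiom D; it is valid on a frame exactly when R is serial. R is serial, so valid.
(C) the dual of axiom 5: valid iff R is euclidean. R is not euclidean — not valid.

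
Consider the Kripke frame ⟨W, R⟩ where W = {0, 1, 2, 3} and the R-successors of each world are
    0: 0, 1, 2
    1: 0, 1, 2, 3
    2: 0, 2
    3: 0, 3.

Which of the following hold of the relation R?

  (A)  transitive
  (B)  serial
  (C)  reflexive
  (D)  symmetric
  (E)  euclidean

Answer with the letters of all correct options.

B, C

(A) not transitive: 0 R 1 and 1 R 3 but not 0 R 3.
(B) serial: every world has an R-successor.
(C) reflexive: each world relates to itself.
(D) not symmetric: 1 R 2 but not 2 R 1.
(E) not euclidean: 0 R 2 and 0 R 1 but not 2 R 1.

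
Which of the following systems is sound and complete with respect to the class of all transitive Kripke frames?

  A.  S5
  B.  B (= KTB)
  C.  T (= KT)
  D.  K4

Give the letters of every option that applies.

(A) S5 is determined by the class of reflexive, symmetric, and transitive frames.
(B) B (= KTB) is determined by the class of reflexive and symmetric frames.
(C) T (= KT) is determined by the class of reflexive frames.
(D) K4 is determined by exactly this class.

D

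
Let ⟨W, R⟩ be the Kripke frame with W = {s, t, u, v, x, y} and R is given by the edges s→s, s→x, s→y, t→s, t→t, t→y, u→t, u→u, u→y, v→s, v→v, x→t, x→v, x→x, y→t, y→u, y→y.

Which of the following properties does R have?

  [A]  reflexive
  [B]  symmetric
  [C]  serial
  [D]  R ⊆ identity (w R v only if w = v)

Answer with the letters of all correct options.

A, C

(A) reflexive: each world relates to itself.
(B) not symmetric: s R x but not x R s.
(C) serial: every world has an R-successor.
(D) not ⊆ identity: s R x with s ≠ x.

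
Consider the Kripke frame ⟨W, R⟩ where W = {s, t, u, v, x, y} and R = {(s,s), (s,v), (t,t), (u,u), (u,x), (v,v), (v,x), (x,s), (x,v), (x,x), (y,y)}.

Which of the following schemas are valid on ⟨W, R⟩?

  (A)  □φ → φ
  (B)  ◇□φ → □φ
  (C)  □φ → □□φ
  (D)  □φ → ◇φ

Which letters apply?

A, D

R is reflexive: each world relates to itself.
R is not transitive: s R v and v R x but not s R x.
R is not euclidean: s R v and s R s but not v R s.
R is serial: every world has an R-successor.
(A) □φ → φ is axiom T, which corresponds to reflexivity. R is reflexive — valid.
(B) ◇□φ → □φ is the dual of axiom 5; it is valid on a frame exactly when R is euclidean. R is not euclidean, so not valid.
(C) axiom 4: valid iff R is transitive. R is not transitive — not valid.
(D) □φ → ◇φ (axiom D) characterises the serial frames. R is serial — valid.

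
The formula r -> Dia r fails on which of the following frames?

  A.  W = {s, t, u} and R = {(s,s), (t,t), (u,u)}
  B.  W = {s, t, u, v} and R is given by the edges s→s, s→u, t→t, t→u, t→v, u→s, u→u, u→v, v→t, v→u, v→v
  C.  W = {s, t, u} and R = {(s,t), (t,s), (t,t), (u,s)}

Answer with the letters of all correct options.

The schema r -> Dia r is the dual of axiom T; it is valid on a frame iff R is reflexive.
(A) R is reflexive (each world relates to itself), so the schema is valid here.
(B) R is reflexive (each world relates to itself), so the schema is valid here.
(C) R is not reflexive (not s R s), so the schema fails here.

C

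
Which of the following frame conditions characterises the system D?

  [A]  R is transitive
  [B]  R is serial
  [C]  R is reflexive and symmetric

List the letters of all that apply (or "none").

B

(A) this class determines K4, not D.
(B) D is sound and complete for exactly this class.
(C) this class determines B (= KTB), not D.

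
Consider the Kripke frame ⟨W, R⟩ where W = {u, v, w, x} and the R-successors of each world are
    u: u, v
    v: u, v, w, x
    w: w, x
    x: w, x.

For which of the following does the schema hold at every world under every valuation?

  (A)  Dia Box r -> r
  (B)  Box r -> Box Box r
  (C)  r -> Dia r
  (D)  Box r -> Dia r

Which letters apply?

R is reflexive: each world relates to itself.
R is not symmetric: v R w but not w R v.
R is not transitive: u R v and v R w but not u R w.
R is serial: every world has an R-successor.
(A) the dual of axiom B: valid iff R is symmetric. R is not symmetric — not valid.
(B) Box r -> Box Box r (axiom 4) characterises the transitive frames. R is not transitive — not valid.
(C) r -> Dia r is the dual of axiom T; it is valid on a frame exactly when R is reflexive. R is reflexive, so valid.
(D) Box r -> Dia r is axiom D; it is valid on a frame exactly when R is serial. R is serial, so valid.

C, D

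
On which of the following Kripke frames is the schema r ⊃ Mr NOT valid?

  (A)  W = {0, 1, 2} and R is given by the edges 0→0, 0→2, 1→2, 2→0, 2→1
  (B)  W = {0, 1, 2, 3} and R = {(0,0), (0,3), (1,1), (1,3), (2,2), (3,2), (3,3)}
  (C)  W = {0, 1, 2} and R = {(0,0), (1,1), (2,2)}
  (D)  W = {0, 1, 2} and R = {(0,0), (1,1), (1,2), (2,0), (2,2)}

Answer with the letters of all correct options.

A

The schema r ⊃ Mr is the dual of axiom T; it is valid on a frame iff R is reflexive.
(A) R is not reflexive (not 1 R 1), so the schema fails here.
(B) R is reflexive (each world relates to itself), so the schema is valid here.
(C) R is reflexive (each world relates to itself), so the schema is valid here.
(D) R is reflexive (each world relates to itself), so the schema is valid here.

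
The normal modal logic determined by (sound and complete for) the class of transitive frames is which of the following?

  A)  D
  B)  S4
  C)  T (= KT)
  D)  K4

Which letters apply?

(A) D is determined by the class of serial frames.
(B) S4 is determined by the class of reflexive and transitive frames.
(C) T (= KT) is determined by the class of reflexive frames.
(D) K4 is determined by exactly this class.

D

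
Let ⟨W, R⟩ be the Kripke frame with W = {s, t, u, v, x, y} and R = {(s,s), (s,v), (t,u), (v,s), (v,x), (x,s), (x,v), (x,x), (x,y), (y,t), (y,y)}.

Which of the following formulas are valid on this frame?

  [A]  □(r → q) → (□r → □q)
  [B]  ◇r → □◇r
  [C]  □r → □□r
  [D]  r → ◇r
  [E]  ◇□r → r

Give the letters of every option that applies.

A

R is not reflexive: not t R t.
R is not symmetric: t R u but not u R t.
R is not transitive: s R v and v R x but not s R x.
R is not euclidean: v R s and v R x but not s R x.
(A) □(r → q) → (□r → □q) is axiom K, valid on every Kripke frame — valid.
(B) ◇r → □◇r is axiom 5; it is valid on a frame exactly when R is euclidean. R is not euclidean, so not valid.
(C) □r → □□r is axiom 4, which corresponds to transitivity. R is not transitive — not valid.
(D) r → ◇r is the dual of axiom T; it is valid on a frame exactly when R is reflexive. R is not reflexive, so not valid.
(E) the dual of axiom B: valid iff R is symmetric. R is not symmetric — not valid.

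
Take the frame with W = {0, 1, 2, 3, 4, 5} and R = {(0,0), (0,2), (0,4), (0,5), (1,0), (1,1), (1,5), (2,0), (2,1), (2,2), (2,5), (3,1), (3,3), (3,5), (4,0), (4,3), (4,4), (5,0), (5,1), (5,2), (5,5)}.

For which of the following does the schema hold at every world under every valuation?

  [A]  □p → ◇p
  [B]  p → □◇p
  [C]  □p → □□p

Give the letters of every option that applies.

R is not symmetric: 1 R 0 but not 0 R 1.
R is not transitive: 0 R 2 and 2 R 1 but not 0 R 1.
R is serial: every world has an R-successor.
(A) □p → ◇p is axiom D, which corresponds to seriality. R is serial — valid.
(B) p → □◇p (axiom B) characterises the symmetric frames. R is not symmetric — not valid.
(C) axiom 4: valid iff R is transitive. R is not transitive — not valid.

A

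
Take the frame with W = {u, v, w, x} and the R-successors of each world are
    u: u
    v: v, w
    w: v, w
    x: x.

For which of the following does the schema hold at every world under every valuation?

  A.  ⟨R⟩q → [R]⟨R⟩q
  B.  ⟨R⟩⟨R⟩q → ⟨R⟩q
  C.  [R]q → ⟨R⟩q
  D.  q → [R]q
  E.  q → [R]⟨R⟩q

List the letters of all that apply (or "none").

A, B, C, E

R is symmetric: every R-edge is matched by its reverse.
R is transitive: R is closed under composition.
R is euclidean: any two R-successors of the same world are R-related.
R is serial: every world has an R-successor.
R is not a subset of the identity: v R w with v ≠ w.
(A) ⟨R⟩q → [R]⟨R⟩q is axiom 5; it is valid on a frame exactly when R is euclidean. R is euclidean, so valid.
(B) the dual of axiom 4: valid iff R is transitive. R is transitive — valid.
(C) [R]q → ⟨R⟩q is axiom D, which corresponds to seriality. R is serial — valid.
(D) q → [R]q is equivalent to ◇p→p; it holds exactly when R ⊆ identity. Here R ⊄ identity — not valid.
(E) q → [R]⟨R⟩q is axiom B, which corresponds to symmetry. R is symmetric — valid.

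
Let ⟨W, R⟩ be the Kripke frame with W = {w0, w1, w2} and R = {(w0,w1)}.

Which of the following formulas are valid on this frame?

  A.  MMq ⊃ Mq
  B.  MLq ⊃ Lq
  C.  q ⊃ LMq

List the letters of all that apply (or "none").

R is not symmetric: w0 R w1 but not w1 R w0.
R is transitive: R is closed under composition.
R is not euclidean: w0 R w1 and w0 R w1 but not w1 R w1.
(A) the dual of axiom 4: valid iff R is transitive. R is transitive — valid.
(B) MLq ⊃ Lq (the dual of axiom 5) characterises the euclidean frames. R is not euclidean — not valid.
(C) q ⊃ LMq (axiom B) characterises the symmetric frames. R is not symmetric — not valid.

A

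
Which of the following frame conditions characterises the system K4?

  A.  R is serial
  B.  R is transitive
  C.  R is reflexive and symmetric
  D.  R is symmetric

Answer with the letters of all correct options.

B

(A) this class determines D, not K4.
(B) K4 is sound and complete for exactly this class.
(C) this class determines B (= KTB), not K4.
(D) this class determines KB, not K4.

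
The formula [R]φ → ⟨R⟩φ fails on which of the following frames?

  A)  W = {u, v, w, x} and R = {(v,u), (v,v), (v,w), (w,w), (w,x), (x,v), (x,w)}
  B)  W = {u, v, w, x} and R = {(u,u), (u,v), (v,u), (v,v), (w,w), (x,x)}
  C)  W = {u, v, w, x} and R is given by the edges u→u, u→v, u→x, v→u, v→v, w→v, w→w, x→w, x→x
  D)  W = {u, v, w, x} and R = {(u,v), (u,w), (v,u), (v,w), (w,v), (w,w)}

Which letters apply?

A, D

The schema [R]φ → ⟨R⟩φ is axiom D; it is valid on a frame iff R is serial.
(A) R is not serial (u has no R-successor), so the schema fails here.
(B) R is serial (every world has an R-successor), so the schema is valid here.
(C) R is serial (every world has an R-successor), so the schema is valid here.
(D) R is not serial (x has no R-successor), so the schema fails here.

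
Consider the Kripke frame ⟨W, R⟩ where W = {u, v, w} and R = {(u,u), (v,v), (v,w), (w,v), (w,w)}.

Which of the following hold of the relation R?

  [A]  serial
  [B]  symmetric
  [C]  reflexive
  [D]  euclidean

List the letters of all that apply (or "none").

(A) serial: every world has an R-successor.
(B) symmetric: every R-edge is matched by its reverse.
(C) reflexive: each world relates to itself.
(D) euclidean: any two R-successors of the same world are R-related.

A, B, C, D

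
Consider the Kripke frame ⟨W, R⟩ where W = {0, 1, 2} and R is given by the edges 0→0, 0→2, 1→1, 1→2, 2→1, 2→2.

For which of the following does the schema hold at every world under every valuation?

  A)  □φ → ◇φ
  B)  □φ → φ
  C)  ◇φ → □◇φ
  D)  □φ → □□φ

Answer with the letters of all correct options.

R is reflexive: each world relates to itself.
R is not transitive: 0 R 2 and 2 R 1 but not 0 R 1.
R is not euclidean: 0 R 2 and 0 R 0 but not 2 R 0.
R is serial: every world has an R-successor.
(A) □φ → ◇φ (axiom D) characterises the serial frames. R is serial — valid.
(B) □φ → φ is axiom T, which corresponds to reflexivity. R is reflexive — valid.
(C) ◇φ → □◇φ is axiom 5; it is valid on a frame exactly when R is euclidean. R is not euclidean, so not valid.
(D) □φ → □□φ (axiom 4) characterises the transitive frames. R is not transitive — not valid.

A, B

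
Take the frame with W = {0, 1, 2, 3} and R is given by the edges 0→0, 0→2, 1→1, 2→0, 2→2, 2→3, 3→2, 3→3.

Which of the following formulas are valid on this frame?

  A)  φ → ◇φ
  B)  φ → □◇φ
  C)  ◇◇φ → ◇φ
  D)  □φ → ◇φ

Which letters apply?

R is reflexive: each world relates to itself.
R is symmetric: every R-edge is matched by its reverse.
R is not transitive: 0 R 2 and 2 R 3 but not 0 R 3.
R is serial: every world has an R-successor.
(A) the dual of axiom T: valid iff R is reflexive. R is reflexive — valid.
(B) φ → □◇φ is axiom B; it is valid on a frame exactly when R is symmetric. R is symmetric, so valid.
(C) ◇◇φ → ◇φ is the dual of axiom 4; it is valid on a frame exactly when R is transitive. R is not transitive, so not valid.
(D) □φ → ◇φ is axiom D; it is valid on a frame exactly when R is serial. R is serial, so valid.

A, B, D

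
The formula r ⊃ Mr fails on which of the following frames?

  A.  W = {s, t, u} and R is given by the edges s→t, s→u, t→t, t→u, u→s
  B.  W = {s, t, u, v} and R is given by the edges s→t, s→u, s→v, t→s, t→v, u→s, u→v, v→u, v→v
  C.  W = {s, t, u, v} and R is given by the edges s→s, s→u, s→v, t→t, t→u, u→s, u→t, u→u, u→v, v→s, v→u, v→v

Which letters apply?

A, B

The schema r ⊃ Mr is the dual of axiom T; it is valid on a frame iff R is reflexive.
(A) R is not reflexive (not s R s), so the schema fails here.
(B) R is not reflexive (not s R s), so the schema fails here.
(C) R is reflexive (each world relates to itself), so the schema is valid here.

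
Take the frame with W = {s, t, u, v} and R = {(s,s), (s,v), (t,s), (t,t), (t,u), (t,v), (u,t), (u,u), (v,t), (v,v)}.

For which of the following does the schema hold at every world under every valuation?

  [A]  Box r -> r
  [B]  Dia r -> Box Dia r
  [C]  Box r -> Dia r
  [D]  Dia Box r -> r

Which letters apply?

A, C

R is reflexive: each world relates to itself.
R is not symmetric: s R v but not v R s.
R is not euclidean: s R v and s R s but not v R s.
R is serial: every world has an R-successor.
(A) Box r -> r is axiom T, which corresponds to reflexivity. R is reflexive — valid.
(B) Dia r -> Box Dia r is axiom 5; it is valid on a frame exactly when R is euclidean. R is not euclidean, so not valid.
(C) Box r -> Dia r is axiom D, which corresponds to seriality. R is serial — valid.
(D) Dia Box r -> r is the dual of axiom B, which corresponds to symmetry. R is not symmetric — not valid.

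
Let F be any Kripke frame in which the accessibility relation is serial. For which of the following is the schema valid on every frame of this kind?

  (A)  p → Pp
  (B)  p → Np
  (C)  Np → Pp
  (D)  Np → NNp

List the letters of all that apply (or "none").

(A) p → Pp is the dual of axiom T, which corresponds to reflexivity. Such an R need not be reflexive — not valid.
(B) p → Np (equivalent to ◇p→p) corresponds to R being a subset of the identity. Such an R need not be a subset of the identity, so not valid.
(C) Np → Pp is axiom D, which corresponds to seriality. Every such R is serial — valid.
(D) axiom 4: valid iff R is transitive. Such an R need not be transitive — not valid.

C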